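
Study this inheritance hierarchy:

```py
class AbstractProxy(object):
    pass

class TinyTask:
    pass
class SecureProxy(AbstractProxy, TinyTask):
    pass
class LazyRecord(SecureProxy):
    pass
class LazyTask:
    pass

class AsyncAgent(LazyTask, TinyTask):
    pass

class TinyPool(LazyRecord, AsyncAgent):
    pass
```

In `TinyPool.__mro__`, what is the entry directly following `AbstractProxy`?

AsyncAgent

L[TinyPool] = TinyPool + merge(L[LazyRecord], L[AsyncAgent], [LazyRecord AsyncAgent])
  take LazyRecord:  [LazyRecord SecureProxy AbstractProxy TinyTask object] + [AsyncAgent LazyTask TinyTask object] + [LazyRecord AsyncAgent]
  take SecureProxy:  [SecureProxy AbstractProxy TinyTask object] + [AsyncAgent LazyTask TinyTask object] + [AsyncAgent]
  take AbstractProxy:  [AbstractProxy TinyTask object] + [AsyncAgent LazyTask TinyTask object] + [AsyncAgent]
  take AsyncAgent:  [TinyTask object] + [AsyncAgent LazyTask TinyTask object] + [AsyncAgent]
  take LazyTask:  [TinyTask object] + [LazyTask TinyTask object]
  take TinyTask:  [TinyTask object] + [TinyTask object]
  take object:  [object] + [object]
MRO: TinyPool LazyRecord SecureProxy AbstractProxy AsyncAgent LazyTask TinyTask object
AbstractProxy is at position 3; next is AsyncAgent.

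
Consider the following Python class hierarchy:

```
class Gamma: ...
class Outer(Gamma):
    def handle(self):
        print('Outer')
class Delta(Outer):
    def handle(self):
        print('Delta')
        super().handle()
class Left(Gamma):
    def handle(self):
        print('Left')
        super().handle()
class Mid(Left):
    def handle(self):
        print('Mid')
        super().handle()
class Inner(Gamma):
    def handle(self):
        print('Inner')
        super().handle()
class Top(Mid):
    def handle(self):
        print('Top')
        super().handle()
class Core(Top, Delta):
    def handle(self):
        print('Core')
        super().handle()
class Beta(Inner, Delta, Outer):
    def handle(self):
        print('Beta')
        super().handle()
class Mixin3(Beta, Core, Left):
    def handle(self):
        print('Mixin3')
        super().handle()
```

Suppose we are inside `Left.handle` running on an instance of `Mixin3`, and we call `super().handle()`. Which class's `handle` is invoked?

L[Mixin3] = Mixin3 + merge(L[Beta], L[Core], L[Left], [Beta Core Left])
  take Beta:  [Beta Inner Delta Outer Gamma object] + [Core Top Mid Left Delta Outer Gamma object] + [Left Gamma object] + [Beta Core Left]
  take Inner:  [Inner Delta Outer Gamma object] + [Core Top Mid Left Delta Outer Gamma object] + [Left Gamma object] + [Core Left]
  take Core:  [Delta Outer Gamma object] + [Core Top Mid Left Delta Outer Gamma object] + [Left Gamma object] + [Core Left]
  take Top:  [Delta Outer Gamma object] + [Top Mid Left Delta Outer Gamma object] + [Left Gamma object] + [Left]
  take Mid:  [Delta Outer Gamma object] + [Mid Left Delta Outer Gamma object] + [Left Gamma object] + [Left]
  take Left:  [Delta Outer Gamma object] + [Left Delta Outer Gamma object] + [Left Gamma object] + [Left]
  take Delta:  [Delta Outer Gamma object] + [Delta Outer Gamma object] + [Gamma object]
  take Outer:  [Outer Gamma object] + [Outer Gamma object] + [Gamma object]
  take Gamma:  [Gamma object] + [Gamma object] + [Gamma object]
  take object:  [object] + [object] + [object]
MRO: Mixin3 Beta Inner Core Top Mid Left Delta Outer Gamma object
super() in Left.handle on a Mixin3 instance goes to the class after Left in Mixin3's MRO: Delta.

Delta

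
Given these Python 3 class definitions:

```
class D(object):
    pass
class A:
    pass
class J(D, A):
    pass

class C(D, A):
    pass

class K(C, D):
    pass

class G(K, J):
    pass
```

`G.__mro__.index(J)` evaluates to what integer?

3

L[G] = G + merge(L[K], L[J], [K J])
  take K:  [K C D A object] + [J D A object] + [K J]
  take C:  [C D A object] + [J D A object] + [J]
  take J:  [D A object] + [J D A object] + [J]
  take D:  [D A object] + [D A object]
  take A:  [A object] + [A object]
  take object:  [object] + [object]
MRO: G K C J D A object
J sits at index 3.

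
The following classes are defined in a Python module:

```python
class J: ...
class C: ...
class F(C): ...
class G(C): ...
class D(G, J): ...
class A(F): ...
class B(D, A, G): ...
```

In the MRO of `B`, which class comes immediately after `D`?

L[B] = B + merge(L[D], L[A], L[G], [D A G])
  take D:  [D G C J object] + [A F C object] + [G C object] + [D A G]
  take A:  [G C J object] + [A F C object] + [G C object] + [A G]
  take G:  [G C J object] + [F C object] + [G C object] + [G]
  take F:  [C J object] + [F C object] + [C object]
  take C:  [C J object] + [C object] + [C object]
  take J:  [J object] + [object] + [object]
  take object:  [object] + [object] + [object]
MRO: B D A G F C J object
D is at position 1; next is A.

A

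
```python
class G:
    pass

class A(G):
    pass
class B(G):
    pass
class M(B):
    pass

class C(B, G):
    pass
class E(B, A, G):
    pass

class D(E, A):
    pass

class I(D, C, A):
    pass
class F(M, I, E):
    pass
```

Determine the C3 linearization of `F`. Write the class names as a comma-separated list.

L[F] = F + merge(L[M], L[I], L[E], [M I E])
  take M:  [M B G object] + [I D E C B A G object] + [E B A G object] + [M I E]
  take I:  [B G object] + [I D E C B A G object] + [E B A G object] + [I E]
  take D:  [B G object] + [D E C B A G object] + [E B A G object] + [E]
  take E:  [B G object] + [E C B A G object] + [E B A G object] + [E]
  take C:  [B G object] + [C B A G object] + [B A G object]
  take B:  [B G object] + [B A G object] + [B A G object]
  take A:  [G object] + [A G object] + [A G object]
  take G:  [G object] + [G object] + [G object]
  take object:  [object] + [object] + [object]

F, M, I, D, E, C, B, A, G, object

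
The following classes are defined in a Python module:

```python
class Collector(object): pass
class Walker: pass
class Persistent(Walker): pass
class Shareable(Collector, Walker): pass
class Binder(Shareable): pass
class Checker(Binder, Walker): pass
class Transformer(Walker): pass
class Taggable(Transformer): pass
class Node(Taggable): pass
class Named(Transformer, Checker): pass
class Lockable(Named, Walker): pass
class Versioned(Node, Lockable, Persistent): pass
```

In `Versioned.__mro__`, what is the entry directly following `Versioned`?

Node

L[Versioned] = Versioned + merge(L[Node], L[Lockable], L[Persistent], [Node Lockable Persistent])
  take Node:  [Node Taggable Transformer Walker object] + [Lockable Named Transformer Checker Binder Shareable Collector Walker object] + [Persistent Walker object] + [Node Lockable Persistent]
  take Taggable:  [Taggable Transformer Walker object] + [Lockable Named Transformer Checker Binder Shareable Collector Walker object] + [Persistent Walker object] + [Lockable Persistent]
  take Lockable:  [Transformer Walker object] + [Lockable Named Transformer Checker Binder Shareable Collector Walker object] + [Persistent Walker object] + [Lockable Persistent]
  take Named:  [Transformer Walker object] + [Named Transformer Checker Binder Shareable Collector Walker object] + [Persistent Walker object] + [Persistent]
  take Transformer:  [Transformer Walker object] + [Transformer Checker Binder Shareable Collector Walker object] + [Persistent Walker object] + [Persistent]
  take Checker:  [Walker object] + [Checker Binder Shareable Collector Walker object] + [Persistent Walker object] + [Persistent]
  take Binder:  [Walker object] + [Binder Shareable Collector Walker object] + [Persistent Walker object] + [Persistent]
  take Shareable:  [Walker object] + [Shareable Collector Walker object] + [Persistent Walker object] + [Persistent]
  take Collector:  [Walker object] + [Collector Walker object] + [Persistent Walker object] + [Persistent]
  take Persistent:  [Walker object] + [Walker object] + [Persistent Walker object] + [Persistent]
  take Walker:  [Walker object] + [Walker object] + [Walker object]
  take object:  [object] + [object] + [object]
MRO: Versioned Node Taggable Lockable Named Transformer Checker Binder Shareable Collector Persistent Walker object
Versioned is at position 0; next is Node.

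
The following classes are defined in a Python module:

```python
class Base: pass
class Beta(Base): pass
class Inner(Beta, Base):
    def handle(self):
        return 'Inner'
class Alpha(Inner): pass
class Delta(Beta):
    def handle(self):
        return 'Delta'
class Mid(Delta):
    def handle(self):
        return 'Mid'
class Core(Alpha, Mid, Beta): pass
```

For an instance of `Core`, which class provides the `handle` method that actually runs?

Inner

L[Core] = Core + merge(L[Alpha], L[Mid], L[Beta], [Alpha Mid Beta])
  take Alpha:  [Alpha Inner Beta Base object] + [Mid Delta Beta Base object] + [Beta Base object] + [Alpha Mid Beta]
  take Inner:  [Inner Beta Base object] + [Mid Delta Beta Base object] + [Beta Base object] + [Mid Beta]
  take Mid:  [Beta Base object] + [Mid Delta Beta Base object] + [Beta Base object] + [Mid Beta]
  take Delta:  [Beta Base object] + [Delta Beta Base object] + [Beta Base object] + [Beta]
  take Beta:  [Beta Base object] + [Beta Base object] + [Beta Base object] + [Beta]
  take Base:  [Base object] + [Base object] + [Base object]
  take object:  [object] + [object] + [object]
MRO: Core Alpha Inner Mid Delta Beta Base object
handle is defined in: Delta, Inner, Mid. First along the MRO is Inner.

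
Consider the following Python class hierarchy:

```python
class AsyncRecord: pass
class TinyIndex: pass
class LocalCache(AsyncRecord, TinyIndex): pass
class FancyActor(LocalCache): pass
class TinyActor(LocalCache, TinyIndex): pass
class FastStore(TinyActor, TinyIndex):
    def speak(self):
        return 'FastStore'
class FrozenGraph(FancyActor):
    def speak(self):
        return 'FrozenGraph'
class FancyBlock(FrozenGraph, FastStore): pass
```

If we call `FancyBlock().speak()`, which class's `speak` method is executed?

FrozenGraph

L[FancyBlock] = FancyBlock + merge(L[FrozenGraph], L[FastStore], [FrozenGraph FastStore])
  take FrozenGraph:  [FrozenGraph FancyActor LocalCache AsyncRecord TinyIndex object] + [FastStore TinyActor LocalCache AsyncRecord TinyIndex object] + [FrozenGraph FastStore]
  take FancyActor:  [FancyActor LocalCache AsyncRecord TinyIndex object] + [FastStore TinyActor LocalCache AsyncRecord TinyIndex object] + [FastStore]
  take FastStore:  [LocalCache AsyncRecord TinyIndex object] + [FastStore TinyActor LocalCache AsyncRecord TinyIndex object] + [FastStore]
  take TinyActor:  [LocalCache AsyncRecord TinyIndex object] + [TinyActor LocalCache AsyncRecord TinyIndex object]
  take LocalCache:  [LocalCache AsyncRecord TinyIndex object] + [LocalCache AsyncRecord TinyIndex object]
  take AsyncRecord:  [AsyncRecord TinyIndex object] + [AsyncRecord TinyIndex object]
  take TinyIndex:  [TinyIndex object] + [TinyIndex object]
  take object:  [object] + [object]
MRO: FancyBlock FrozenGraph FancyActor FastStore TinyActor LocalCache AsyncRecord TinyIndex object
speak is defined in: FastStore, FrozenGraph. First along the MRO is FrozenGraph.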